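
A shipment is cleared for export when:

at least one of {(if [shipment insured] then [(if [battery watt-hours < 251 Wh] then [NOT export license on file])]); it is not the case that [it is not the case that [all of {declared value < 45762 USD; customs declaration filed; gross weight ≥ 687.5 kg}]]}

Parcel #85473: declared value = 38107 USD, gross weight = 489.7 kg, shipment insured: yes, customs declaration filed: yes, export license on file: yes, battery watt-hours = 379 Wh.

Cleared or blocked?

Cleared

Atomic conditions:
  shipment insured: yes → true
  battery watt-hours < 251 Wh: 379 < 251 is false
  NOT export license on file: yes → false
  declared value < 45762 USD: 38107 < 45762 is true
  customs declaration filed: yes → true
  gross weight ≥ 687.5 kg: 489.7 ≥ 687.5 is false
Combine:
[1.2] false → false (antecedent false ⇒ implication holds) = true
[1] true → true = true
[2.1.1] true AND true AND false = false
[2.1] NOT false = true
[2] NOT true = false
[root] true OR false = true
Overall: true → cleared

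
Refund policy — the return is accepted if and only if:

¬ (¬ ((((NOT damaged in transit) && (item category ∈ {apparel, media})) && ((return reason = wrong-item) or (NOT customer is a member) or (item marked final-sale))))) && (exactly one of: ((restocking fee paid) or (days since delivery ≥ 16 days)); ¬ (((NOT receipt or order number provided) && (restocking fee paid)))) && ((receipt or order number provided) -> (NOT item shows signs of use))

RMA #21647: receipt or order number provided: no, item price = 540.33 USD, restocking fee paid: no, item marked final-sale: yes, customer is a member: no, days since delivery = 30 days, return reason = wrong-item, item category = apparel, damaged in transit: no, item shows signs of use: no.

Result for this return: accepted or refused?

Refused

Atomic conditions:
  NOT damaged in transit: no → true
  item category ∈ {apparel, media}: apparel is in the set → true
  return reason = wrong-item: wrong-item == wrong-item is true
  NOT customer is a member: no → true
  item marked final-sale: yes → true
  restocking fee paid: no → false
  days since delivery ≥ 16 days: 30 ≥ 16 is true
  NOT receipt or order number provided: no → true
  receipt or order number provided: no → false
  NOT item shows signs of use: no → true
Combine:
[1.1.1.1] true AND true = true
[1.1.1.2] true OR true OR true = true
[1.1.1] true AND true = true
[1.1] NOT true = false
[1] NOT false = true
[2.1] false OR true = true
[2.2.1] true AND false = false
[2.2] NOT false = true
[2] exactly-one(true, true) = false
[3] false → true (antecedent false ⇒ implication holds) = true
[root] true AND false AND true = false
Overall: false → refused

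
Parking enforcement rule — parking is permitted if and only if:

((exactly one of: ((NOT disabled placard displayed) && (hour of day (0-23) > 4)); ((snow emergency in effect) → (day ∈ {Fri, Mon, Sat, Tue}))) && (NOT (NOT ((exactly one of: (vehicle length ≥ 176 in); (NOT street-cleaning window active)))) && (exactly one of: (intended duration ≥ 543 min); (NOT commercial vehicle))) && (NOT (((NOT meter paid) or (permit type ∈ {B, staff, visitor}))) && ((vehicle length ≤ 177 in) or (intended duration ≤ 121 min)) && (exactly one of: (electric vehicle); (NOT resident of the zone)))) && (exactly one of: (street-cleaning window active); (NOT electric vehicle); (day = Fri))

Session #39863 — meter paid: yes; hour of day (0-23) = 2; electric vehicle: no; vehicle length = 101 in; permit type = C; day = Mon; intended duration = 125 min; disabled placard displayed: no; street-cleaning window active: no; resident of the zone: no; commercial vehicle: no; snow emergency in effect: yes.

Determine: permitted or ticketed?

Permitted

Atomic conditions:
  NOT disabled placard displayed: no → true
  hour of day (0-23) > 4: 2 > 4 is false
  snow emergency in effect: yes → true
  day ∈ {Fri, Mon, Sat, Tue}: Mon is in the set → true
  vehicle length ≥ 176 in: 101 ≥ 176 is false
  NOT street-cleaning window active: no → true
  intended duration ≥ 543 min: 125 ≥ 543 is false
  NOT commercial vehicle: no → true
  NOT meter paid: yes → false
  permit type ∈ {B, staff, visitor}: C is not in the set → false
  vehicle length ≤ 177 in: 101 ≤ 177 is true
  intended duration ≤ 121 min: 125 ≤ 121 is false
  electric vehicle: no → false
  NOT resident of the zone: no → true
  street-cleaning window active: no → false
  NOT electric vehicle: no → true
  day = Fri: Mon == Fri is false
Combine:
[1.1.1] true AND false = false
[1.1.2] true → true = true
[1.1] exactly-one(false, true) = true
[1.2.1.1.1] exactly-one(false, true) = true
[1.2.1.1] NOT true = false
[1.2.1] NOT false = true
[1.2.2] exactly-one(false, true) = true
[1.2] true AND true = true
[1.3.1.1] false OR false = false
[1.3.1] NOT false = true
[1.3.2] true OR false = true
[1.3.3] exactly-one(false, true) = true
[1.3] true AND true AND true = true
[1] true AND true AND true = true
[2] exactly-one(false, true, false) = true
[root] true AND true = true
Overall: true → permitted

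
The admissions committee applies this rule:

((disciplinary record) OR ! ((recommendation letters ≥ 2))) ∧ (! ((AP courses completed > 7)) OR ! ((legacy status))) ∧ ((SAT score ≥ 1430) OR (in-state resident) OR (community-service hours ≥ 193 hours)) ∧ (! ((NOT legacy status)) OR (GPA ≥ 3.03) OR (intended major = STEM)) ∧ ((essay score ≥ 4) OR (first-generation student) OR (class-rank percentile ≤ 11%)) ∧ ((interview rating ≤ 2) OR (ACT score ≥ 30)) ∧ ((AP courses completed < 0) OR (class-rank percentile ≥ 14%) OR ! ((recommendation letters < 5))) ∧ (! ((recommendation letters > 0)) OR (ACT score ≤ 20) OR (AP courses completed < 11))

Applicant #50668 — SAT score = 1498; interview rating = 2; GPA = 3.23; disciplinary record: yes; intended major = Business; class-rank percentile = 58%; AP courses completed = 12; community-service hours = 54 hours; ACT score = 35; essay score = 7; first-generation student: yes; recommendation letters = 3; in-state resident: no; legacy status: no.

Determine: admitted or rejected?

Rejected

Atomic conditions:
  disciplinary record: yes → true
  recommendation letters ≥ 2: 3 ≥ 2 is true
  AP courses completed > 7: 12 > 7 is true
  legacy status: no → false
  SAT score ≥ 1430: 1498 ≥ 1430 is true
  in-state resident: no → false
  community-service hours ≥ 193 hours: 54 ≥ 193 is false
  NOT legacy status: no → true
  GPA ≥ 3.03: 3.23 ≥ 3.03 is true
  intended major = STEM: Business == STEM is false
  essay score ≥ 4: 7 ≥ 4 is true
  first-generation student: yes → true
  class-rank percentile ≤ 11%: 58 ≤ 11 is false
  interview rating ≤ 2: 2 ≤ 2 is true
  ACT score ≥ 30: 35 ≥ 30 is true
  AP courses completed < 0: 12 < 0 is false
  class-rank percentile ≥ 14%: 58 ≥ 14 is true
  recommendation letters < 5: 3 < 5 is true
  recommendation letters > 0: 3 > 0 is true
  ACT score ≤ 20: 35 ≤ 20 is false
  AP courses completed < 11: 12 < 11 is false
Combine:
[1.2] NOT true = false
[1] true OR false = true
[2.1] NOT true = false
[2.2] NOT false = true
[2] false OR true = true
[3] true OR false OR false = true
[4.1] NOT true = false
[4] false OR true OR false = true
[5] true OR true OR false = true
[6] true OR true = true
[7.3] NOT true = false
[7] false OR true OR false = true
[8.1] NOT true = false
[8] false OR false OR false = false
[root] true AND true AND true AND true AND true AND true AND true AND false = false
Overall: false → rejected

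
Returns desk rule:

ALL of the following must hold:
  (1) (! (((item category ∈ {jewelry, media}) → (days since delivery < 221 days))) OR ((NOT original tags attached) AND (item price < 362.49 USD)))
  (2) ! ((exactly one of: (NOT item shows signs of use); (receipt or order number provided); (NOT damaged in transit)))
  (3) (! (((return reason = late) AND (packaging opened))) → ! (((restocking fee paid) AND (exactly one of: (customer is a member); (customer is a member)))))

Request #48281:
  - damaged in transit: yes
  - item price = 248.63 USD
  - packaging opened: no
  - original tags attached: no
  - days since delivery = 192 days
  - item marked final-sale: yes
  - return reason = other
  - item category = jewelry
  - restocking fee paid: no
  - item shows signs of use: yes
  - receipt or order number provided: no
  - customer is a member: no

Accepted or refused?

Atomic conditions:
  item category ∈ {jewelry, media}: jewelry is in the set → true
  days since delivery < 221 days: 192 < 221 is true
  NOT original tags attached: no → true
  item price < 362.49 USD: 248.63 < 362.49 is true
  NOT item shows signs of use: yes → false
  receipt or order number provided: no → false
  NOT damaged in transit: yes → false
  return reason = late: other == late is false
  packaging opened: no → false
  restocking fee paid: no → false
  customer is a member: no → false
Combine:
[1.1.1] true → true = true
[1.1] NOT true = false
[1.2] true AND true = true
[1] false OR true = true
[2.1] exactly-one(false, false, false) = false
[2] NOT false = true
[3.1.1] false AND false = false
[3.1] NOT false = true
[3.2.1.2] exactly-one(false, false) = false
[3.2.1] false AND false = false
[3.2] NOT false = true
[3] true → true = true
[root] true AND true AND true = true
Overall: true → accepted

Accepted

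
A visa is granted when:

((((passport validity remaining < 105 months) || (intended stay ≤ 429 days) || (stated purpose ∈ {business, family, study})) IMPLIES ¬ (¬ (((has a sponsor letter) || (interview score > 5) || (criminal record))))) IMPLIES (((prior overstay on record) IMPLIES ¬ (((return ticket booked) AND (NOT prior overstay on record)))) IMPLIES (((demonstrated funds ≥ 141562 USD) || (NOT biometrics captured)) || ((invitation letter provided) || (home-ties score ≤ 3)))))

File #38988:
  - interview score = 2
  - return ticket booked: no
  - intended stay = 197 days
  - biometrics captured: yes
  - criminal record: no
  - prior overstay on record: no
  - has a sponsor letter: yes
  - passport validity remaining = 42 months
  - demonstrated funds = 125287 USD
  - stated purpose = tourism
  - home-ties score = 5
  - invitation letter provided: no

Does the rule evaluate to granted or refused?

Atomic conditions:
  passport validity remaining < 105 months: 42 < 105 is true
  intended stay ≤ 429 days: 197 ≤ 429 is true
  stated purpose ∈ {business, family, study}: tourism is not in the set → false
  has a sponsor letter: yes → true
  interview score > 5: 2 > 5 is false
  criminal record: no → false
  prior overstay on record: no → false
  return ticket booked: no → false
  NOT prior overstay on record: no → true
  demonstrated funds ≥ 141562 USD: 125287 ≥ 141562 is false
  NOT biometrics captured: yes → false
  invitation letter provided: no → false
  home-ties score ≤ 3: 5 ≤ 3 is false
Combine:
[1.1] true OR true OR false = true
[1.2.1.1] true OR false OR false = true
[1.2.1] NOT true = false
[1.2] NOT false = true
[1] true → true = true
[2.1.2.1] false AND true = false
[2.1.2] NOT false = true
[2.1] false → true (antecedent false ⇒ implication holds) = true
[2.2.1] false OR false = false
[2.2.2] false OR false = false
[2.2] false OR false = false
[2] true → false = false
[root] true → false = false
Overall: false → refused

Refused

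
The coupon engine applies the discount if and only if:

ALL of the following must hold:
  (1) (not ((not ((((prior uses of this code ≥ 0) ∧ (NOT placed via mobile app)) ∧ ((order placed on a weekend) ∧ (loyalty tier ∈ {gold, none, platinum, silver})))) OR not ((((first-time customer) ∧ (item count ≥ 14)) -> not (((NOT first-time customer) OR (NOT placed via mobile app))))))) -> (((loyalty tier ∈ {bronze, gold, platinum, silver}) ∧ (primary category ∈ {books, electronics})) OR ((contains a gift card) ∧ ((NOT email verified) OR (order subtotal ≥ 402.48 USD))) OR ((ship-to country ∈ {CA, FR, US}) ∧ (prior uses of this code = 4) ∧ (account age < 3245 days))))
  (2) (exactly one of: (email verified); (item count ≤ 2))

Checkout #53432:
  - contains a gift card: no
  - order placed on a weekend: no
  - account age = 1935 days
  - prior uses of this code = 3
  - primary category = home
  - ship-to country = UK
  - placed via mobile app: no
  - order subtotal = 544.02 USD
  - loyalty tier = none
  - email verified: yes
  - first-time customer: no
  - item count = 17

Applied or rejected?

Applied

Atomic conditions:
  prior uses of this code ≥ 0: 3 ≥ 0 is true
  NOT placed via mobile app: no → true
  order placed on a weekend: no → false
  loyalty tier ∈ {gold, none, platinum, silver}: none is in the set → true
  first-time customer: no → false
  item count ≥ 14: 17 ≥ 14 is true
  NOT first-time customer: no → true
  loyalty tier ∈ {bronze, gold, platinum, silver}: none is not in the set → false
  primary category ∈ {books, electronics}: home is not in the set → false
  contains a gift card: no → false
  NOT email verified: yes → false
  order subtotal ≥ 402.48 USD: 544.02 ≥ 402.48 is true
  ship-to country ∈ {CA, FR, US}: UK is not in the set → false
  prior uses of this code = 4: 3 == 4 is false
  account age < 3245 days: 1935 < 3245 is true
  email verified: yes → true
  item count ≤ 2: 17 ≤ 2 is false
Combine:
[1.1.1.1.1.1] true AND true = true
[1.1.1.1.1.2] false AND true = false
[1.1.1.1.1] true AND false = false
[1.1.1.1] NOT false = true
[1.1.1.2.1.1] false AND true = false
[1.1.1.2.1.2.1] true OR true = true
[1.1.1.2.1.2] NOT true = false
[1.1.1.2.1] false → false (antecedent false ⇒ implication holds) = true
[1.1.1.2] NOT true = false
[1.1.1] true OR false = true
[1.1] NOT true = false
[1.2.1] false AND false = false
[1.2.2.2] false OR true = true
[1.2.2] false AND true = false
[1.2.3] false AND false AND true = false
[1.2] false OR false OR false = false
[1] false → false (antecedent false ⇒ implication holds) = true
[2] exactly-one(true, false) = true
[root] true AND true = true
Overall: true → applied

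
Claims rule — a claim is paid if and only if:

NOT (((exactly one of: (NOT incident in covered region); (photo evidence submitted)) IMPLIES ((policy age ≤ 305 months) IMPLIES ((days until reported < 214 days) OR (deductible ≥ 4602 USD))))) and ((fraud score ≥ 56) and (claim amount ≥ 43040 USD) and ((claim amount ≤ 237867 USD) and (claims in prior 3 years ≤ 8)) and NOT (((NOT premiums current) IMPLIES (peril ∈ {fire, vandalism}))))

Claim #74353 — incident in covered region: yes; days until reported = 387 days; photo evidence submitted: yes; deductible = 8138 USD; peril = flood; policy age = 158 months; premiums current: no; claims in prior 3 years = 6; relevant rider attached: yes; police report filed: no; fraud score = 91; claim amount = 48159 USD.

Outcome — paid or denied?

Atomic conditions:
  NOT incident in covered region: yes → false
  photo evidence submitted: yes → true
  policy age ≤ 305 months: 158 ≤ 305 is true
  days until reported < 214 days: 387 < 214 is false
  deductible ≥ 4602 USD: 8138 ≥ 4602 is true
  fraud score ≥ 56: 91 ≥ 56 is true
  claim amount ≥ 43040 USD: 48159 ≥ 43040 is true
  claim amount ≤ 237867 USD: 48159 ≤ 237867 is true
  claims in prior 3 years ≤ 8: 6 ≤ 8 is true
  NOT premiums current: no → true
  peril ∈ {fire, vandalism}: flood is not in the set → false
Combine:
[1.1.1] exactly-one(false, true) = true
[1.1.2.2] false OR true = true
[1.1.2] true → true = true
[1.1] true → true = true
[1] NOT true = false
[2.3] true AND true = true
[2.4.1] true → false = false
[2.4] NOT false = true
[2] true AND true AND true AND true = true
[root] false AND true = false
Overall: false → denied

Denied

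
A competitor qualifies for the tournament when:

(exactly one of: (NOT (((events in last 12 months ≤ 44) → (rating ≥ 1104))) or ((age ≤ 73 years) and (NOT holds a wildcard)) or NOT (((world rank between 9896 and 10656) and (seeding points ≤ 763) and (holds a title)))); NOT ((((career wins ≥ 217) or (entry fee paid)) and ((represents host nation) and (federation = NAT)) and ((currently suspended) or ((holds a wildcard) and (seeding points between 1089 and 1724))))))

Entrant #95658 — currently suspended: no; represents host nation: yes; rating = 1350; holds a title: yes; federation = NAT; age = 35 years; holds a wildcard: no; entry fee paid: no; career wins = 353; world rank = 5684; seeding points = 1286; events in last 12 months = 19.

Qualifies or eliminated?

Eliminated

Atomic conditions:
  events in last 12 months ≤ 44: 19 ≤ 44 is true
  rating ≥ 1104: 1350 ≥ 1104 is true
  age ≤ 73 years: 35 ≤ 73 is true
  NOT holds a wildcard: no → true
  world rank between 9896 and 10656: 5684 in [9896, 10656] is false
  seeding points ≤ 763: 1286 ≤ 763 is false
  holds a title: yes → true
  career wins ≥ 217: 353 ≥ 217 is true
  entry fee paid: no → false
  represents host nation: yes → true
  federation = NAT: NAT == NAT is true
  currently suspended: no → false
  holds a wildcard: no → false
  seeding points between 1089 and 1724: 1286 in [1089, 1724] is true
Combine:
[1.1.1] true → true = true
[1.1] NOT true = false
[1.2] true AND true = true
[1.3.1] false AND false AND true = false
[1.3] NOT false = true
[1] false OR true OR true = true
[2.1.1] true OR false = true
[2.1.2] true AND true = true
[2.1.3.2] false AND true = false
[2.1.3] false OR false = false
[2.1] true AND true AND false = false
[2] NOT false = true
[root] exactly-one(true, true) = false
Overall: false → eliminated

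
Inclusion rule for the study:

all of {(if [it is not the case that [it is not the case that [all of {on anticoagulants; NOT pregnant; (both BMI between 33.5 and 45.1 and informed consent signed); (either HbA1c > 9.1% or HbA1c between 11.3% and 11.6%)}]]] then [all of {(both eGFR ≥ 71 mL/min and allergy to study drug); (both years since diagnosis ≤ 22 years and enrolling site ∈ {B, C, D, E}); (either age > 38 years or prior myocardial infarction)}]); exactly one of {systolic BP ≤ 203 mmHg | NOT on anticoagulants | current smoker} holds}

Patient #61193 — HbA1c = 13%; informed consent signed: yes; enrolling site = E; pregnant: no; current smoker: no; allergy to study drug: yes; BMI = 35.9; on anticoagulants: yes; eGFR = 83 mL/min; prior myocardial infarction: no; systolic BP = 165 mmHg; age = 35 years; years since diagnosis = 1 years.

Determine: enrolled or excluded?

Atomic conditions:
  on anticoagulants: yes → true
  NOT pregnant: no → true
  BMI between 33.5 and 45.1: 35.9 in [33.5, 45.1] is true
  informed consent signed: yes → true
  HbA1c > 9.1%: 13 > 9.1 is true
  HbA1c between 11.3% and 11.6%: 13 in [11.3, 11.6] is false
  eGFR ≥ 71 mL/min: 83 ≥ 71 is true
  allergy to study drug: yes → true
  years since diagnosis ≤ 22 years: 1 ≤ 22 is true
  enrolling site ∈ {B, C, D, E}: E is in the set → true
  age > 38 years: 35 > 38 is false
  prior myocardial infarction: no → false
  systolic BP ≤ 203 mmHg: 165 ≤ 203 is true
  NOT on anticoagulants: yes → false
  current smoker: no → false
Combine:
[1.1.1.1.3] true AND true = true
[1.1.1.1.4] true OR false = true
[1.1.1.1] true AND true AND true AND true = true
[1.1.1] NOT true = false
[1.1] NOT false = true
[1.2.1] true AND true = true
[1.2.2] true AND true = true
[1.2.3] false OR false = false
[1.2] true AND true AND false = false
[1] true → false = false
[2] exactly-one(true, false, false) = true
[root] false AND true = false
Overall: false → excluded

Excluded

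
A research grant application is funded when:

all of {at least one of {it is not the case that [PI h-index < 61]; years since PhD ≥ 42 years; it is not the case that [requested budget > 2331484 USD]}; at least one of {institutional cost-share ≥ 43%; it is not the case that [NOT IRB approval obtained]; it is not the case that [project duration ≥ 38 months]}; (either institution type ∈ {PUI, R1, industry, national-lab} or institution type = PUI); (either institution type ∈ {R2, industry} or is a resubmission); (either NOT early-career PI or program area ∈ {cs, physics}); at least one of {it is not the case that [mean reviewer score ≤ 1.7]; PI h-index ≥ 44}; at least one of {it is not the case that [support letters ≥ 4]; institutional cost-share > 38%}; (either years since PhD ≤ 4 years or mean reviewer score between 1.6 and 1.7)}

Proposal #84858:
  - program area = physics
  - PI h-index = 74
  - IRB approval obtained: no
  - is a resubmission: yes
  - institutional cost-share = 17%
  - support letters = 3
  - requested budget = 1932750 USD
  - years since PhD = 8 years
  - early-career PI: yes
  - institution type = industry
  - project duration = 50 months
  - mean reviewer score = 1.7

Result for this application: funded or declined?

Atomic conditions:
  PI h-index < 61: 74 < 61 is false
  years since PhD ≥ 42 years: 8 ≥ 42 is false
  requested budget > 2331484 USD: 1932750 > 2331484 is false
  institutional cost-share ≥ 43%: 17 ≥ 43 is false
  NOT IRB approval obtained: no → true
  project duration ≥ 38 months: 50 ≥ 38 is true
  institution type ∈ {PUI, R1, industry, national-lab}: industry is in the set → true
  institution type = PUI: industry == PUI is false
  institution type ∈ {R2, industry}: industry is in the set → true
  is a resubmission: yes → true
  NOT early-career PI: yes → false
  program area ∈ {cs, physics}: physics is in the set → true
  mean reviewer score ≤ 1.7: 1.7 ≤ 1.7 is true
  PI h-index ≥ 44: 74 ≥ 44 is true
  support letters ≥ 4: 3 ≥ 4 is false
  institutional cost-share > 38%: 17 > 38 is false
  years since PhD ≤ 4 years: 8 ≤ 4 is false
  mean reviewer score between 1.6 and 1.7: 1.7 in [1.6, 1.7] is true
Combine:
[1.1] NOT false = true
[1.3] NOT false = true
[1] true OR false OR true = true
[2.2] NOT true = false
[2.3] NOT true = false
[2] false OR false OR false = false
[3] true OR false = true
[4] true OR true = true
[5] false OR true = true
[6.1] NOT true = false
[6] false OR true = true
[7.1] NOT false = true
[7] true OR false = true
[8] false OR true = true
[root] true AND false AND true AND true AND true AND true AND true AND true = false
Overall: false → declined

Declined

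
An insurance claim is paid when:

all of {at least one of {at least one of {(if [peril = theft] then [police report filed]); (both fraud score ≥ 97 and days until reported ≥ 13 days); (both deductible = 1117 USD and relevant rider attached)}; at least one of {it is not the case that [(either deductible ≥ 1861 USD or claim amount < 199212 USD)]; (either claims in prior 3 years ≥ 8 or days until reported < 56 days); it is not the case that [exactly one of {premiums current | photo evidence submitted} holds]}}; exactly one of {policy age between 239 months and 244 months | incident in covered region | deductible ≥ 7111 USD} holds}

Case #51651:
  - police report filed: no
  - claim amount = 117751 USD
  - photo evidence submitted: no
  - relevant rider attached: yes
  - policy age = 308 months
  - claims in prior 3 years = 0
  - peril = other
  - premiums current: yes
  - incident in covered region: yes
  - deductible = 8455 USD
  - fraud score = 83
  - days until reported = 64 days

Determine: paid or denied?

Atomic conditions:
  peril = theft: other == theft is false
  police report filed: no → false
  fraud score ≥ 97: 83 ≥ 97 is false
  days until reported ≥ 13 days: 64 ≥ 13 is true
  deductible = 1117 USD: 8455 == 1117 is false
  relevant rider attached: yes → true
  deductible ≥ 1861 USD: 8455 ≥ 1861 is true
  claim amount < 199212 USD: 117751 < 199212 is true
  claims in prior 3 years ≥ 8: 0 ≥ 8 is false
  days until reported < 56 days: 64 < 56 is false
  premiums current: yes → true
  photo evidence submitted: no → false
  policy age between 239 months and 244 months: 308 in [239, 244] is false
  incident in covered region: yes → true
  deductible ≥ 7111 USD: 8455 ≥ 7111 is true
Combine:
[1.1.1] false → false (antecedent false ⇒ implication holds) = true
[1.1.2] false AND true = false
[1.1.3] false AND true = false
[1.1] true OR false OR false = true
[1.2.1.1] true OR true = true
[1.2.1] NOT true = false
[1.2.2] false OR false = false
[1.2.3.1] exactly-one(true, false) = true
[1.2.3] NOT true = false
[1.2] false OR false OR false = false
[1] true OR false = true
[2] exactly-one(false, true, true) = false
[root] true AND false = false
Overall: false → denied

Denied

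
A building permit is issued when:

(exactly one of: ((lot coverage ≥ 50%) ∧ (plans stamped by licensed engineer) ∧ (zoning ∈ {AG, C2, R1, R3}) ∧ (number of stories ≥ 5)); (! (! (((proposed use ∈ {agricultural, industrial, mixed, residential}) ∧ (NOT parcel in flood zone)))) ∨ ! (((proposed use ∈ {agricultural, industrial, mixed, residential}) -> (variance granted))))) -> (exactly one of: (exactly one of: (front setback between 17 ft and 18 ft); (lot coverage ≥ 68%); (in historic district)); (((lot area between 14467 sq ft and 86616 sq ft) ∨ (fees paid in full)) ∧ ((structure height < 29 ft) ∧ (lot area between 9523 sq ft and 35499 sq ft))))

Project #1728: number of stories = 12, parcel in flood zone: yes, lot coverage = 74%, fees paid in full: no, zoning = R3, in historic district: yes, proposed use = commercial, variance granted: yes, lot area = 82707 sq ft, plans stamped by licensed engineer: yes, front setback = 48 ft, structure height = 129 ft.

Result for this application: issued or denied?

Atomic conditions:
  lot coverage ≥ 50%: 74 ≥ 50 is true
  plans stamped by licensed engineer: yes → true
  zoning ∈ {AG, C2, R1, R3}: R3 is in the set → true
  number of stories ≥ 5: 12 ≥ 5 is true
  proposed use ∈ {agricultural, industrial, mixed, residential}: commercial is not in the set → false
  NOT parcel in flood zone: yes → false
  variance granted: yes → true
  front setback between 17 ft and 18 ft: 48 in [17, 18] is false
  lot coverage ≥ 68%: 74 ≥ 68 is true
  in historic district: yes → true
  lot area between 14467 sq ft and 86616 sq ft: 82707 in [14467, 86616] is true
  fees paid in full: no → false
  structure height < 29 ft: 129 < 29 is false
  lot area between 9523 sq ft and 35499 sq ft: 82707 in [9523, 35499] is false
Combine:
[1.1] true AND true AND true AND true = true
[1.2.1.1.1] false AND false = false
[1.2.1.1] NOT false = true
[1.2.1] NOT true = false
[1.2.2.1] false → true (antecedent false ⇒ implication holds) = true
[1.2.2] NOT true = false
[1.2] false OR false = false
[1] exactly-one(true, false) = true
[2.1] exactly-one(false, true, true) = false
[2.2.1] true OR false = true
[2.2.2] false AND false = false
[2.2] true AND false = false
[2] exactly-one(false, false) = false
[root] true → false = false
Overall: false → denied

Denied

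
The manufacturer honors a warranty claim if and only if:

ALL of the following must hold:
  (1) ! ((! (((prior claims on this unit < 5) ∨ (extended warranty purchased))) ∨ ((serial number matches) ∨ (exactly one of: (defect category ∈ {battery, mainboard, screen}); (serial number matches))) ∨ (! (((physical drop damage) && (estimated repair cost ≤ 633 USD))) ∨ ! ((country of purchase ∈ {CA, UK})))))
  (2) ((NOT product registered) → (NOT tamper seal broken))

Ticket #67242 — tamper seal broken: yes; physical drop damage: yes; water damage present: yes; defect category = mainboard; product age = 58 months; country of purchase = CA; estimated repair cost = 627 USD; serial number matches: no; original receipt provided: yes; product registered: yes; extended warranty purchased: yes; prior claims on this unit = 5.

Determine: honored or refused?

Refused

Atomic conditions:
  prior claims on this unit < 5: 5 < 5 is false
  extended warranty purchased: yes → true
  serial number matches: no → false
  defect category ∈ {battery, mainboard, screen}: mainboard is in the set → true
  physical drop damage: yes → true
  estimated repair cost ≤ 633 USD: 627 ≤ 633 is true
  country of purchase ∈ {CA, UK}: CA is in the set → true
  NOT product registered: yes → false
  NOT tamper seal broken: yes → false
Combine:
[1.1.1.1] false OR true = true
[1.1.1] NOT true = false
[1.1.2.2] exactly-one(true, false) = true
[1.1.2] false OR true = true
[1.1.3.1.1] true AND true = true
[1.1.3.1] NOT true = false
[1.1.3.2] NOT true = false
[1.1.3] false OR false = false
[1.1] false OR true OR false = true
[1] NOT true = false
[2] false → false (antecedent false ⇒ implication holds) = true
[root] false AND true = false
Overall: false → refused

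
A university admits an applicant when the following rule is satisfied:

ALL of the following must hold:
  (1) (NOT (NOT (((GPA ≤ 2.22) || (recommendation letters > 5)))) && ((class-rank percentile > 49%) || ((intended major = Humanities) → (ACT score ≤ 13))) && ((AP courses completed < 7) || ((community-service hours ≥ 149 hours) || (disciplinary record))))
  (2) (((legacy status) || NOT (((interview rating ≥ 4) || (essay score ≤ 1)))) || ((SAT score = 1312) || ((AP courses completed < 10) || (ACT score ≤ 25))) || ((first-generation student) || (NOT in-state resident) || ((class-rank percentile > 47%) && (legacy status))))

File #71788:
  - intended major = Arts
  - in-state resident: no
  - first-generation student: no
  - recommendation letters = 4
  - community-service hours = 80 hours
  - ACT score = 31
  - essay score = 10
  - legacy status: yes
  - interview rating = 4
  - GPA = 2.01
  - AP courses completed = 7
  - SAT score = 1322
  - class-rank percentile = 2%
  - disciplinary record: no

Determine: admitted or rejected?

Atomic conditions:
  GPA ≤ 2.22: 2.01 ≤ 2.22 is true
  recommendation letters > 5: 4 > 5 is false
  class-rank percentile > 49%: 2 > 49 is false
  intended major = Humanities: Arts == Humanities is false
  ACT score ≤ 13: 31 ≤ 13 is false
  AP courses completed < 7: 7 < 7 is false
  community-service hours ≥ 149 hours: 80 ≥ 149 is false
  disciplinary record: no → false
  legacy status: yes → true
  interview rating ≥ 4: 4 ≥ 4 is true
  essay score ≤ 1: 10 ≤ 1 is false
  SAT score = 1312: 1322 == 1312 is false
  AP courses completed < 10: 7 < 10 is true
  ACT score ≤ 25: 31 ≤ 25 is false
  first-generation student: no → false
  NOT in-state resident: no → true
  class-rank percentile > 47%: 2 > 47 is false
Combine:
[1.1.1.1] true OR false = true
[1.1.1] NOT true = false
[1.1] NOT false = true
[1.2.2] false → false (antecedent false ⇒ implication holds) = true
[1.2] false OR true = true
[1.3.2] false OR false = false
[1.3] false OR false = false
[1] true AND true AND false = false
[2.1.2.1] true OR false = true
[2.1.2] NOT true = false
[2.1] true OR false = true
[2.2.2] true OR false = true
[2.2] false OR true = true
[2.3.3] false AND true = false
[2.3] false OR true OR false = true
[2] true OR true OR true = true
[root] false AND true = false
Overall: false → rejected

Rejected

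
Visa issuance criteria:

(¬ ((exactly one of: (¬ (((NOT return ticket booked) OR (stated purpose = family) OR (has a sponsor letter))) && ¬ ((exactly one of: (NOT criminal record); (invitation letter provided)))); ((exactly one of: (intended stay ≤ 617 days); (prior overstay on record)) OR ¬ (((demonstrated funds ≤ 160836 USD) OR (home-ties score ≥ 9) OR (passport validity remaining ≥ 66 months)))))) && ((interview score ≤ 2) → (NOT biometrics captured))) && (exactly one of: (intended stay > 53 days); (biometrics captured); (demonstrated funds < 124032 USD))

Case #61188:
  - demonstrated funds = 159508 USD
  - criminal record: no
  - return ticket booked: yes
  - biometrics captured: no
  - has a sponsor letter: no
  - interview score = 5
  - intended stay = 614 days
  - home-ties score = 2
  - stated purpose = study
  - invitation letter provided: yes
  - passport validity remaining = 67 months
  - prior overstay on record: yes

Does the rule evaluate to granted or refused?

Atomic conditions:
  NOT return ticket booked: yes → false
  stated purpose = family: study == family is false
  has a sponsor letter: no → false
  NOT criminal record: no → true
  invitation letter provided: yes → true
  intended stay ≤ 617 days: 614 ≤ 617 is true
  prior overstay on record: yes → true
  demonstrated funds ≤ 160836 USD: 159508 ≤ 160836 is true
  home-ties score ≥ 9: 2 ≥ 9 is false
  passport validity remaining ≥ 66 months: 67 ≥ 66 is true
  interview score ≤ 2: 5 ≤ 2 is false
  NOT biometrics captured: no → true
  intended stay > 53 days: 614 > 53 is true
  biometrics captured: no → false
  demonstrated funds < 124032 USD: 159508 < 124032 is false
Combine:
[1.1.1.1.1.1] false OR false OR false = false
[1.1.1.1.1] NOT false = true
[1.1.1.1.2.1] exactly-one(true, true) = false
[1.1.1.1.2] NOT false = true
[1.1.1.1] true AND true = true
[1.1.1.2.1] exactly-one(true, true) = false
[1.1.1.2.2.1] true OR false OR true = true
[1.1.1.2.2] NOT true = false
[1.1.1.2] false OR false = false
[1.1.1] exactly-one(true, false) = true
[1.1] NOT true = false
[1.2] false → true (antecedent false ⇒ implication holds) = true
[1] false AND true = false
[2] exactly-one(true, false, false) = true
[root] false AND true = false
Overall: false → refused

Refused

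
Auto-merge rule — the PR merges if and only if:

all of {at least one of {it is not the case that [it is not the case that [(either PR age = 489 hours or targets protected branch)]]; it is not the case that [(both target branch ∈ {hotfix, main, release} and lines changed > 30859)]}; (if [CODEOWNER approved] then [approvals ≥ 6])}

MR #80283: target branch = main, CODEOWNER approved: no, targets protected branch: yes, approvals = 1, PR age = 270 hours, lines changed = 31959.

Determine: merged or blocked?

Atomic conditions:
  PR age = 489 hours: 270 == 489 is false
  targets protected branch: yes → true
  target branch ∈ {hotfix, main, release}: main is in the set → true
  lines changed > 30859: 31959 > 30859 is true
  CODEOWNER approved: no → false
  approvals ≥ 6: 1 ≥ 6 is false
Combine:
[1.1.1.1] false OR true = true
[1.1.1] NOT true = false
[1.1] NOT false = true
[1.2.1] true AND true = true
[1.2] NOT true = false
[1] true OR false = true
[2] false → false (antecedent false ⇒ implication holds) = true
[root] true AND true = true
Overall: true → merged

Merged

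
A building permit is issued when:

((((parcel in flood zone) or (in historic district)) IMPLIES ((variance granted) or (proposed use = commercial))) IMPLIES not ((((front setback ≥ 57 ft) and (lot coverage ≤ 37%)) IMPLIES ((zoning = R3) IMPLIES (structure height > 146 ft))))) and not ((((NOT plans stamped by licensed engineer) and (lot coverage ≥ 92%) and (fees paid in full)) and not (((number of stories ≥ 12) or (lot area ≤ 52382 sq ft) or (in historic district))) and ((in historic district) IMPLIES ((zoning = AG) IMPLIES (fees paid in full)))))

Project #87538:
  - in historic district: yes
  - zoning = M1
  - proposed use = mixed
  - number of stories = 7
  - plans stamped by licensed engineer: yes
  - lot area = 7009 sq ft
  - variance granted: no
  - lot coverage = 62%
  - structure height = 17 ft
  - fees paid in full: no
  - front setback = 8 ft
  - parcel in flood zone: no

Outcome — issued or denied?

Issued

Atomic conditions:
  parcel in flood zone: no → false
  in historic district: yes → true
  variance granted: no → false
  proposed use = commercial: mixed == commercial is false
  front setback ≥ 57 ft: 8 ≥ 57 is false
  lot coverage ≤ 37%: 62 ≤ 37 is false
  zoning = R3: M1 == R3 is false
  structure height > 146 ft: 17 > 146 is false
  NOT plans stamped by licensed engineer: yes → false
  lot coverage ≥ 92%: 62 ≥ 92 is false
  fees paid in full: no → false
  number of stories ≥ 12: 7 ≥ 12 is false
  lot area ≤ 52382 sq ft: 7009 ≤ 52382 is true
  zoning = AG: M1 == AG is false
Combine:
[1.1.1] false OR true = true
[1.1.2] false OR false = false
[1.1] true → false = false
[1.2.1.1] false AND false = false
[1.2.1.2] false → false (antecedent false ⇒ implication holds) = true
[1.2.1] false → true (antecedent false ⇒ implication holds) = true
[1.2] NOT true = false
[1] false → false (antecedent false ⇒ implication holds) = true
[2.1.1] false AND false AND false = false
[2.1.2.1] false OR true OR true = true
[2.1.2] NOT true = false
[2.1.3.2] false → false (antecedent false ⇒ implication holds) = true
[2.1.3] true → true = true
[2.1] false AND false AND true = false
[2] NOT false = true
[root] true AND true = true
Overall: true → issued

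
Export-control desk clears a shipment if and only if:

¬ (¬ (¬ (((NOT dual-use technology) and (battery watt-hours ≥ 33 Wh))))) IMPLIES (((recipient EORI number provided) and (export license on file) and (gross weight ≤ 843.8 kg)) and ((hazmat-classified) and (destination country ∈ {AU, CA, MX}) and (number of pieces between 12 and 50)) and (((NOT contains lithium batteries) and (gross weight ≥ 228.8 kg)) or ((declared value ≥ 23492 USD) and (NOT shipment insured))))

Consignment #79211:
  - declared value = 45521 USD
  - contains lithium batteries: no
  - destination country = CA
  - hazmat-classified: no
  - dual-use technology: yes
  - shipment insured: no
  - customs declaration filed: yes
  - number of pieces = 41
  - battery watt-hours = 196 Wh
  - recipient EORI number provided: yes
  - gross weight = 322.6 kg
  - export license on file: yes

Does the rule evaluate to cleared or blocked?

Atomic conditions:
  NOT dual-use technology: yes → false
  battery watt-hours ≥ 33 Wh: 196 ≥ 33 is true
  recipient EORI number provided: yes → true
  export license on file: yes → true
  gross weight ≤ 843.8 kg: 322.6 ≤ 843.8 is true
  hazmat-classified: no → false
  destination country ∈ {AU, CA, MX}: CA is in the set → true
  number of pieces between 12 and 50: 41 in [12, 50] is true
  NOT contains lithium batteries: no → true
  gross weight ≥ 228.8 kg: 322.6 ≥ 228.8 is true
  declared value ≥ 23492 USD: 45521 ≥ 23492 is true
  NOT shipment insured: no → true
Combine:
[1.1.1.1] false AND true = false
[1.1.1] NOT false = true
[1.1] NOT true = false
[1] NOT false = true
[2.1] true AND true AND true = true
[2.2] false AND true AND true = false
[2.3.1] true AND true = true
[2.3.2] true AND true = true
[2.3] true OR true = true
[2] true AND false AND true = false
[root] true → false = false
Overall: false → blocked

Blocked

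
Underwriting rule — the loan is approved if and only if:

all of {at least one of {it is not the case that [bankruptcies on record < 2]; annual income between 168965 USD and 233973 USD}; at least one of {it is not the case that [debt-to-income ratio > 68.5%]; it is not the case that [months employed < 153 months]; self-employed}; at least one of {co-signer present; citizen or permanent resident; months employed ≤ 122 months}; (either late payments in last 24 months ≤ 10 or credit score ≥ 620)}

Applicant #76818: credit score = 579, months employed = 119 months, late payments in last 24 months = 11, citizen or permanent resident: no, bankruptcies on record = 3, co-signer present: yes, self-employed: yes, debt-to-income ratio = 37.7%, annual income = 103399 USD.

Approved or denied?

Denied

Atomic conditions:
  bankruptcies on record < 2: 3 < 2 is false
  annual income between 168965 USD and 233973 USD: 103399 in [168965, 233973] is false
  debt-to-income ratio > 68.5%: 37.7 > 68.5 is false
  months employed < 153 months: 119 < 153 is true
  self-employed: yes → true
  co-signer present: yes → true
  citizen or permanent resident: no → false
  months employed ≤ 122 months: 119 ≤ 122 is true
  late payments in last 24 months ≤ 10: 11 ≤ 10 is false
  credit score ≥ 620: 579 ≥ 620 is false
Combine:
[1.1] NOT false = true
[1] true OR false = true
[2.1] NOT false = true
[2.2] NOT true = false
[2] true OR false OR true = true
[3] true OR false OR true = true
[4] false OR false = false
[root] true AND true AND true AND false = false
Overall: false → denied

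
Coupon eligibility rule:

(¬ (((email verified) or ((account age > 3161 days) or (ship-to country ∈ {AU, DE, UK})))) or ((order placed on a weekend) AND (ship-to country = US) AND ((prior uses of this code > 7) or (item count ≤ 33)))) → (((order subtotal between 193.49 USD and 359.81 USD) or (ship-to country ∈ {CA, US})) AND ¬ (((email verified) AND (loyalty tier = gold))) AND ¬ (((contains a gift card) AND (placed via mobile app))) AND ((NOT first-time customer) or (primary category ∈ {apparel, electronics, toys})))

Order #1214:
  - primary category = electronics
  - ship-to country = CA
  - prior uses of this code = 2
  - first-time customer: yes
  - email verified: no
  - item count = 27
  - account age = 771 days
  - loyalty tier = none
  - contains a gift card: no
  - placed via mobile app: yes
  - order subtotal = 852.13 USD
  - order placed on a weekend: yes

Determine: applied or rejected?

Atomic conditions:
  email verified: no → false
  account age > 3161 days: 771 > 3161 is false
  ship-to country ∈ {AU, DE, UK}: CA is not in the set → false
  order placed on a weekend: yes → true
  ship-to country = US: CA == US is false
  prior uses of this code > 7: 2 > 7 is false
  item count ≤ 33: 27 ≤ 33 is true
  order subtotal between 193.49 USD and 359.81 USD: 852.13 in [193.49, 359.81] is false
  ship-to country ∈ {CA, US}: CA is in the set → true
  loyalty tier = gold: none == gold is false
  contains a gift card: no → false
  placed via mobile app: yes → true
  NOT first-time customer: yes → false
  primary category ∈ {apparel, electronics, toys}: electronics is in the set → true
Combine:
[1.1.1.2] false OR false = false
[1.1.1] false OR false = false
[1.1] NOT false = true
[1.2.3] false OR true = true
[1.2] true AND false AND true = false
[1] true OR false = true
[2.1] false OR true = true
[2.2.1] false AND false = false
[2.2] NOT false = true
[2.3.1] false AND true = false
[2.3] NOT false = true
[2.4] false OR true = true
[2] true AND true AND true AND true = true
[root] true → true = true
Overall: true → applied

Applied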